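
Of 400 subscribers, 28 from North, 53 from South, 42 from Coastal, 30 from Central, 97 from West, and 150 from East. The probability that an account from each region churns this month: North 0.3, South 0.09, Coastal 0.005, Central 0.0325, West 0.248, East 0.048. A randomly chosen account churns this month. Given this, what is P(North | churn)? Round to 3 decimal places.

0.184

By Bayes' rule, posterior ∝ prior × likelihood:
  North: 0.07 × 0.3 = 0.021
  South: 0.1325 × 0.09 = 0.011925
  Coastal: 0.105 × 0.005 = 0.000525
  Central: 0.075 × 0.0325 = 0.0024375
  West: 0.2425 × 0.248 = 0.06014
  East: 0.375 × 0.048 = 0.018
Total = 0.1140275.
P(North | evidence) = 0.021 / 0.1140275 ≈ 0.184.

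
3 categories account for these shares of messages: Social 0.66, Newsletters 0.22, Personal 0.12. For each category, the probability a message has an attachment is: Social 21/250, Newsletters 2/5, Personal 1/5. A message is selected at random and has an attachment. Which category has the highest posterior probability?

By Bayes' rule, posterior ∝ prior × likelihood:
  Social: 0.66 × 0.084 = 0.05544
  Newsletters: 0.22 × 0.4 = 0.088
  Personal: 0.12 × 0.2 = 0.024
Total = 0.16744.
Largest term belongs to Newsletters, so Newsletters is most probable.

Newsletters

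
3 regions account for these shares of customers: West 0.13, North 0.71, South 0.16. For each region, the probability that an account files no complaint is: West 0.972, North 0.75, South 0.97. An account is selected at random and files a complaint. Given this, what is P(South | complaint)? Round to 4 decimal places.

Taking complements, P(complaint | each) = West 0.028, North 0.25, South 0.03.
Unnormalized posteriors (prior × likelihood):
  West: 0.13 × 0.028 = 0.00364
  North: 0.71 × 0.25 = 0.1775
  South: 0.16 × 0.03 = 0.0048
Total = 0.18594.
P(South | evidence) = 0.0048 / 0.18594 ≈ 0.0258.

0.0258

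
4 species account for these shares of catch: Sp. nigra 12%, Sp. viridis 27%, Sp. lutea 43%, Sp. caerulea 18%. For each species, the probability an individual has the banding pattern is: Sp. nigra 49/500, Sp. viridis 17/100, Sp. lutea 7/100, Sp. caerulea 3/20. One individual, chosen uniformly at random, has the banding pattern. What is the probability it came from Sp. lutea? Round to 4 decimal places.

0.2623

Unnormalized posteriors (prior × likelihood):
  Sp. nigra: 0.12 × 0.098 = 0.01176
  Sp. viridis: 0.27 × 0.17 = 0.0459
  Sp. lutea: 0.43 × 0.07 = 0.0301
  Sp. caerulea: 0.18 × 0.15 = 0.027
Total = 0.11476.
P(Sp. lutea | evidence) = 0.0301 / 0.11476 ≈ 0.2623.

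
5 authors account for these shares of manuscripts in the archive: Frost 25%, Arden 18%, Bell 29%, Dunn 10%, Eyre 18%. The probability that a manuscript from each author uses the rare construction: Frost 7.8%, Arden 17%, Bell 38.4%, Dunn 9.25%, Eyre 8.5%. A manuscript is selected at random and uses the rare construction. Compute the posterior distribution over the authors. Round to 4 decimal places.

Compute prior × likelihood for every hypothesis:
  Frost: 0.25 × 0.078 = 0.0195
  Arden: 0.18 × 0.17 = 0.0306
  Bell: 0.29 × 0.384 = 0.11136
  Dunn: 0.1 × 0.0925 = 0.00925
  Eyre: 0.18 × 0.085 = 0.0153
Total = 0.18601.
P(Frost | rare-form) = 0.0195/0.18601 ≈ 0.1048
P(Arden | rare-form) = 0.0306/0.18601 ≈ 0.1645
P(Bell | rare-form) = 0.11136/0.18601 ≈ 0.5987
P(Dunn | rare-form) = 0.00925/0.18601 ≈ 0.0497
P(Eyre | rare-form) = 0.0153/0.18601 ≈ 0.0823
(Check: 0.1048+0.1645+0.5987+0.0497+0.0823 = 1.0000.)

Frost 0.1048, Arden 0.1645, Bell 0.5987, Dunn 0.0497, Eyre 0.0823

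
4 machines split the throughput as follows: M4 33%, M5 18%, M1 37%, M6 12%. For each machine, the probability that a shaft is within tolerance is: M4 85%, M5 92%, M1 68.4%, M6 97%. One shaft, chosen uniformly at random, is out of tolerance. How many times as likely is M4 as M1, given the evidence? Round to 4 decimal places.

0.4234

Taking complements, P(oversize | each) = M4 0.15, M5 0.08, M1 0.316, M6 0.03.
Unnormalized posteriors (prior × likelihood):
  M4: 0.33 × 0.15 = 0.0495
  M5: 0.18 × 0.08 = 0.0144
  M1: 0.37 × 0.316 = 0.11692
  M6: 0.12 × 0.03 = 0.0036
Sum = 0.18442.
The ratio is 0.0495 / 0.11692 (the normalizer cancels) = 0.4234.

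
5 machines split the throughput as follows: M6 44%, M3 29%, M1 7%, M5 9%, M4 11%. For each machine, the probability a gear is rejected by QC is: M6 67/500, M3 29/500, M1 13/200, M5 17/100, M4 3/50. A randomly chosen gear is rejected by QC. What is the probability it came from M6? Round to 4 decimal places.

0.5767

Prior × likelihood for each hypothesis:
  M6: 0.44 × 0.134 = 0.05896
  M3: 0.29 × 0.058 = 0.01682
  M1: 0.07 × 0.065 = 0.00455
  M5: 0.09 × 0.17 = 0.0153
  M4: 0.11 × 0.06 = 0.0066
Sum = 0.10223.
P(M6 | evidence) = 0.05896 / 0.10223 ≈ 0.5767.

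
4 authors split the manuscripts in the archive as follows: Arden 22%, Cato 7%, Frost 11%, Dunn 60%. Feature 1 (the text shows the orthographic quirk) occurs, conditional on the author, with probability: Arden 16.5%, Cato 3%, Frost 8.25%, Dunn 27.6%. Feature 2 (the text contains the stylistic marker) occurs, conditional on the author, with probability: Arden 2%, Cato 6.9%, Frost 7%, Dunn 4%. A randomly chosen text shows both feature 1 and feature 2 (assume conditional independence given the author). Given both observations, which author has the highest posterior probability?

Dunn

Prior × likelihood for each hypothesis:
  Arden: 0.22 × 0.165 × 0.02 = 0.000726
  Cato: 0.07 × 0.03 × 0.069 = 0.0001449
  Frost: 0.11 × 0.0825 × 0.07 = 0.00063525
  Dunn: 0.6 × 0.276 × 0.04 = 0.006624
Sum = 0.00813015.
Largest term belongs to Dunn, so Dunn is most probable.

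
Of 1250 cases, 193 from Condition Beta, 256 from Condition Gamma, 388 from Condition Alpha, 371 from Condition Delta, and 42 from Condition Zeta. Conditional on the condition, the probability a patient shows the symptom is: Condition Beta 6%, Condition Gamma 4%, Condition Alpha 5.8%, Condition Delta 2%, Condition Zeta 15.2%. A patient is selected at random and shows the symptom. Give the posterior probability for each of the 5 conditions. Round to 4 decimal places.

Compute prior × likelihood for every hypothesis:
  Condition Beta: 0.1544 × 0.06 = 0.009264
  Condition Gamma: 0.2048 × 0.04 = 0.008192
  Condition Alpha: 0.3104 × 0.058 = 0.0180032
  Condition Delta: 0.2968 × 0.02 = 0.005936
  Condition Zeta: 0.0336 × 0.152 = 0.0051072
Sum = 0.0465024.
P(Condition Beta | symptomatic) = 0.009264/0.0465024 ≈ 0.1992
P(Condition Gamma | symptomatic) = 0.008192/0.0465024 ≈ 0.1762
P(Condition Alpha | symptomatic) = 0.0180032/0.0465024 ≈ 0.3871
P(Condition Delta | symptomatic) = 0.005936/0.0465024 ≈ 0.1276
P(Condition Zeta | symptomatic) = 0.0051072/0.0465024 ≈ 0.1098

Condition Beta 0.1992, Condition Gamma 0.1762, Condition Alpha 0.3871, Condition Delta 0.1276, Condition Zeta 0.1098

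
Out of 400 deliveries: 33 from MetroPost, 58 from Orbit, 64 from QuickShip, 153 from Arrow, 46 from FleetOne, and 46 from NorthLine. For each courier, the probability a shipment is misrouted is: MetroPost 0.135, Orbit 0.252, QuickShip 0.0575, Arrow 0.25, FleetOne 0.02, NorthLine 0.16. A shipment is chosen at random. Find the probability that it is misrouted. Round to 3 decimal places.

0.173

Prior × likelihood for each hypothesis:
  MetroPost: 0.0825 × 0.135 = 0.0111375
  Orbit: 0.145 × 0.252 = 0.03654
  QuickShip: 0.16 × 0.0575 = 0.0092
  Arrow: 0.3825 × 0.25 = 0.095625
  FleetOne: 0.115 × 0.02 = 0.0023
  NorthLine: 0.115 × 0.16 = 0.0184
P(misrouted) = 0.0111375 + 0.03654 + 0.0092 + 0.095625 + 0.0023 + 0.0184 = 0.1732025 → 0.173.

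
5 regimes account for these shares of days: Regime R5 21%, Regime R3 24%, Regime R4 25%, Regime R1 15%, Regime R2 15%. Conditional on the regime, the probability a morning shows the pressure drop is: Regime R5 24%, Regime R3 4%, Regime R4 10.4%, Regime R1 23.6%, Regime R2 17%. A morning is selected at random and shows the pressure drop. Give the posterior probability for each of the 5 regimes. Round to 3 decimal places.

Regime R5 0.343, Regime R3 0.065, Regime R4 0.177, Regime R1 0.241, Regime R2 0.174

Compute prior × likelihood for every hypothesis:
  Regime R5: 0.21 × 0.24 = 0.0504
  Regime R3: 0.24 × 0.04 = 0.0096
  Regime R4: 0.25 × 0.104 = 0.026
  Regime R1: 0.15 × 0.236 = 0.0354
  Regime R2: 0.15 × 0.17 = 0.0255
Sum = 0.1469.
P(Regime R5 | drop) = 0.0504/0.1469 ≈ 0.343
P(Regime R3 | drop) = 0.0096/0.1469 ≈ 0.065
P(Regime R4 | drop) = 0.026/0.1469 ≈ 0.177
P(Regime R1 | drop) = 0.0354/0.1469 ≈ 0.241
P(Regime R2 | drop) = 0.0255/0.1469 ≈ 0.174
(Check: 0.343+0.065+0.177+0.241+0.174 = 1.000.)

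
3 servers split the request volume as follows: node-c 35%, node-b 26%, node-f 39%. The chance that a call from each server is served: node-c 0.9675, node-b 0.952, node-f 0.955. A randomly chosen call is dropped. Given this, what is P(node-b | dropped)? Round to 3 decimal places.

Taking complements, P(dropped | each) = node-c 0.0325, node-b 0.048, node-f 0.045.
By Bayes' rule, posterior ∝ prior × likelihood:
  node-c: 0.35 × 0.0325 = 0.011375
  node-b: 0.26 × 0.048 = 0.01248
  node-f: 0.39 × 0.045 = 0.01755
Sum = 0.041405.
P(node-b | evidence) = 0.01248 / 0.041405 ≈ 0.301.

0.301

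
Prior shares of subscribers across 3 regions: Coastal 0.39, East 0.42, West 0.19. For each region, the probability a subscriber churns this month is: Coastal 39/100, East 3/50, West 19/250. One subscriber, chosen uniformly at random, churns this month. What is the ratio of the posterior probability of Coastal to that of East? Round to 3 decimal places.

6.036

Compute prior × likelihood for every hypothesis:
  Coastal: 0.39 × 0.39 = 0.1521
  East: 0.42 × 0.06 = 0.0252
  West: 0.19 × 0.076 = 0.01444
Normalizing constant = 0.19174.
The ratio is 0.1521 / 0.0252 (the normalizer cancels) = 6.036.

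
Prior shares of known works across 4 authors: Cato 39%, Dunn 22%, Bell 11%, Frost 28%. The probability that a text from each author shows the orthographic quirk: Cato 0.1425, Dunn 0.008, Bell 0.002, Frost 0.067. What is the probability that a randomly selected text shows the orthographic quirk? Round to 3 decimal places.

Unnormalized posteriors (prior × likelihood):
  Cato: 0.39 × 0.1425 = 0.055575
  Dunn: 0.22 × 0.008 = 0.00176
  Bell: 0.11 × 0.002 = 0.00022
  Frost: 0.28 × 0.067 = 0.01876
P(quirk) = 0.055575 + 0.00176 + 0.00022 + 0.01876 = 0.076315 → 0.076.

0.076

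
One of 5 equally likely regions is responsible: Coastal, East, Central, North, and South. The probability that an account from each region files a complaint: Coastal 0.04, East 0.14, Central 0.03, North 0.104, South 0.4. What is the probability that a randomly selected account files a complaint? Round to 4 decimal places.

0.1428

Since the prior is uniform, the posterior is proportional to the likelihood:
  Coastal: 0.04
  East: 0.14
  Central: 0.03
  North: 0.104
  South: 0.4
P(complaint) = (1/5) × (0.04 + 0.14 + 0.03 + 0.104 + 0.4) = 0.714/5 ≈ 0.1428.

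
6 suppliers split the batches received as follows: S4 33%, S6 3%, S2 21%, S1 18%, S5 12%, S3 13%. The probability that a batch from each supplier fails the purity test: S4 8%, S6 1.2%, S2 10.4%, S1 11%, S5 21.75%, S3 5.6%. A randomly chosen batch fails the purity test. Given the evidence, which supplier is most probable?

S4

Compute prior × likelihood for every hypothesis:
  S4: 0.33 × 0.08 = 0.0264
  S6: 0.03 × 0.012 = 0.00036
  S2: 0.21 × 0.104 = 0.02184
  S1: 0.18 × 0.11 = 0.0198
  S5: 0.12 × 0.2175 = 0.0261
  S3: 0.13 × 0.056 = 0.00728
Total = 0.10178.
Largest term belongs to S4, so S4 is most probable.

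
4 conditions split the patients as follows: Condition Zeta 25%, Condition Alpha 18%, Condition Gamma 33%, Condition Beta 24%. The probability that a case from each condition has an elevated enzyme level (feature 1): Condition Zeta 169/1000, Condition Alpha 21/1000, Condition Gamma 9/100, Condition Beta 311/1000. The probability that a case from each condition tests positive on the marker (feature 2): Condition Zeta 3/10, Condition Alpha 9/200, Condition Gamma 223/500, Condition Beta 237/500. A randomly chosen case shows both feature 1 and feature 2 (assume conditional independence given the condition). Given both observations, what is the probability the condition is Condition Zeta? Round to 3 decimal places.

Compute prior × likelihood for every hypothesis:
  Condition Zeta: 0.25 × 0.169 × 0.3 = 0.012675
  Condition Alpha: 0.18 × 0.021 × 0.045 = 0.0001701
  Condition Gamma: 0.33 × 0.09 × 0.446 = 0.0132462
  Condition Beta: 0.24 × 0.311 × 0.474 = 0.03537936
Sum = 0.06147066.
P(Condition Zeta | evidence) = 0.012675 / 0.06147066 ≈ 0.206.

0.206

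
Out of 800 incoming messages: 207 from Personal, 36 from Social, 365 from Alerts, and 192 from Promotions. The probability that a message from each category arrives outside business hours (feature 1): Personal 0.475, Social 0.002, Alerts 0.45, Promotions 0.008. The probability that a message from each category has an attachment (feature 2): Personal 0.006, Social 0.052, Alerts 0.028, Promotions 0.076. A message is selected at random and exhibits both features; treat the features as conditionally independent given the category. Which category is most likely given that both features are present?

By Bayes' rule, posterior ∝ prior × likelihood:
  Personal: 0.25875 × 0.475 × 0.006 = 0.0007374375
  Social: 0.045 × 0.002 × 0.052 = 0.00000468
  Alerts: 0.45625 × 0.45 × 0.028 = 0.00574875
  Promotions: 0.24 × 0.008 × 0.076 = 0.00014592
Total = 0.0066367875.
Largest term belongs to Alerts, so Alerts is most probable.

Alerts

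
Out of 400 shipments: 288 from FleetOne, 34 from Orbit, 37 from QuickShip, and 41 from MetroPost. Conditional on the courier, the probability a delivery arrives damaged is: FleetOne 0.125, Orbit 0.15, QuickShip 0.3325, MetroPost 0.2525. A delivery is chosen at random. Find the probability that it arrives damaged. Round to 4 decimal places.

Prior × likelihood for each hypothesis:
  FleetOne: 0.72 × 0.125 = 0.09
  Orbit: 0.085 × 0.15 = 0.01275
  QuickShip: 0.0925 × 0.3325 = 0.03075625
  MetroPost: 0.1025 × 0.2525 = 0.02588125
P(damaged) = 0.09 + 0.01275 + 0.03075625 + 0.02588125 = 0.1593875 → 0.1594.

0.1594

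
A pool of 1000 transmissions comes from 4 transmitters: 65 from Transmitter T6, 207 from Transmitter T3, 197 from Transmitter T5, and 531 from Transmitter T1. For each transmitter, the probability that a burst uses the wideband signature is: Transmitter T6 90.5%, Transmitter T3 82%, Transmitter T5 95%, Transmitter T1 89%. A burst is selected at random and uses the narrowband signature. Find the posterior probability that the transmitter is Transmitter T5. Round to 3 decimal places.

0.088

Taking complements, P(narrowband | each) = Transmitter T6 0.095, Transmitter T3 0.18, Transmitter T5 0.05, Transmitter T1 0.11.
Unnormalized posteriors (prior × likelihood):
  Transmitter T6: 0.065 × 0.095 = 0.006175
  Transmitter T3: 0.207 × 0.18 = 0.03726
  Transmitter T5: 0.197 × 0.05 = 0.00985
  Transmitter T1: 0.531 × 0.11 = 0.05841
Total = 0.111695.
P(Transmitter T5 | evidence) = 0.00985 / 0.111695 ≈ 0.088.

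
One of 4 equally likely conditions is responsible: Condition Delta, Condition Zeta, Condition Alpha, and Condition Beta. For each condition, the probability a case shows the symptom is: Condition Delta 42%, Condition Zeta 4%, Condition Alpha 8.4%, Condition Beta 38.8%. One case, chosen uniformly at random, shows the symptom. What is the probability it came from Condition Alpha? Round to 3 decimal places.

0.090

With a uniform prior (1/4 each), posterior ∝ likelihood:
  Condition Delta: 0.42
  Condition Zeta: 0.04
  Condition Alpha: 0.084
  Condition Beta: 0.388
Sum = 0.932.
P(Condition Alpha | evidence) = 0.084 / 0.932 ≈ 0.090.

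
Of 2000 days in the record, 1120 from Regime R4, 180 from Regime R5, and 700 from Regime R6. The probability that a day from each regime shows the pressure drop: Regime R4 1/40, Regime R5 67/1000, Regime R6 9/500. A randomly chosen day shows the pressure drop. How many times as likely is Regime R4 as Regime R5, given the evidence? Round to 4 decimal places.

Compute prior × likelihood for every hypothesis:
  Regime R4: 0.56 × 0.025 = 0.014
  Regime R5: 0.09 × 0.067 = 0.00603
  Regime R6: 0.35 × 0.018 = 0.0063
Normalizing constant = 0.02633.
The ratio is 0.014 / 0.00603 (the normalizer cancels) = 2.3217.

2.3217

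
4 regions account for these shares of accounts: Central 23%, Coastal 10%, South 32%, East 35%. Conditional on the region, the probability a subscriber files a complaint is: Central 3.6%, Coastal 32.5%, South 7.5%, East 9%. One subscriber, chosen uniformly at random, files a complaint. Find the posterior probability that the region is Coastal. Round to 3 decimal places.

Unnormalized posteriors (prior × likelihood):
  Central: 0.23 × 0.036 = 0.00828
  Coastal: 0.1 × 0.325 = 0.0325
  South: 0.32 × 0.075 = 0.024
  East: 0.35 × 0.09 = 0.0315
Total = 0.09628.
P(Coastal | evidence) = 0.0325 / 0.09628 ≈ 0.338.

0.338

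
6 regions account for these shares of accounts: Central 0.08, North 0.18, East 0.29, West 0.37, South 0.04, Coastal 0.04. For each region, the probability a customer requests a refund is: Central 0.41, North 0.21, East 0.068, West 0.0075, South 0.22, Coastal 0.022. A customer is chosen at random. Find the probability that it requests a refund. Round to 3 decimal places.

By Bayes' rule, posterior ∝ prior × likelihood:
  Central: 0.08 × 0.41 = 0.0328
  North: 0.18 × 0.21 = 0.0378
  East: 0.29 × 0.068 = 0.01972
  West: 0.37 × 0.0075 = 0.002775
  South: 0.04 × 0.22 = 0.0088
  Coastal: 0.04 × 0.022 = 0.00088
P(refund) = 0.0328 + 0.0378 + 0.01972 + 0.002775 + 0.0088 + 0.00088 = 0.102775 → 0.103.

0.103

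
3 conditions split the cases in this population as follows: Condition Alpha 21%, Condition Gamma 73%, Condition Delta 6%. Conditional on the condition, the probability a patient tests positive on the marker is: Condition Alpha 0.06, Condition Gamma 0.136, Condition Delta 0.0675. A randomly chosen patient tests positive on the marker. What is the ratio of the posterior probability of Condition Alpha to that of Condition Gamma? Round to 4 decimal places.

0.1269

By Bayes' rule, posterior ∝ prior × likelihood:
  Condition Alpha: 0.21 × 0.06 = 0.0126
  Condition Gamma: 0.73 × 0.136 = 0.09928
  Condition Delta: 0.06 × 0.0675 = 0.00405
Sum = 0.11593.
The ratio is 0.0126 / 0.09928 (the normalizer cancels) = 0.1269.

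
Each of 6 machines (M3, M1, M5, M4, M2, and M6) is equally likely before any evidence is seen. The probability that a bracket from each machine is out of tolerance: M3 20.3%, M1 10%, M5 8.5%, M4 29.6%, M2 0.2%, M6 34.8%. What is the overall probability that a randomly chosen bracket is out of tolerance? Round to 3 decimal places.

Since the prior is uniform, the posterior is proportional to the likelihood:
  M3: 0.203
  M1: 0.1
  M5: 0.085
  M4: 0.296
  M2: 0.002
  M6: 0.348
P(oversize) = (1/6) × (0.203 + 0.1 + 0.085 + 0.296 + 0.002 + 0.348) = 1.034/6 ≈ 0.172.

0.172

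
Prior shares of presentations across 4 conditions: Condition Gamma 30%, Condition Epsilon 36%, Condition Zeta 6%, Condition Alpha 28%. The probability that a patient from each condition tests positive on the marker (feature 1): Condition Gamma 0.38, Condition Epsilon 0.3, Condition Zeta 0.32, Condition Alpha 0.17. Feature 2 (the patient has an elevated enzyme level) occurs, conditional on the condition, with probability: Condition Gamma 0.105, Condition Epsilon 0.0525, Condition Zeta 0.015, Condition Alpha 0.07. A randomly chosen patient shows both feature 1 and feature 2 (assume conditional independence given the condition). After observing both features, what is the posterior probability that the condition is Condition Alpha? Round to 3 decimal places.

Compute prior × likelihood for every hypothesis:
  Condition Gamma: 0.3 × 0.38 × 0.105 = 0.01197
  Condition Epsilon: 0.36 × 0.3 × 0.0525 = 0.00567
  Condition Zeta: 0.06 × 0.32 × 0.015 = 0.000288
  Condition Alpha: 0.28 × 0.17 × 0.07 = 0.003332
Sum = 0.02126.
P(Condition Alpha | evidence) = 0.003332 / 0.02126 ≈ 0.157.

0.157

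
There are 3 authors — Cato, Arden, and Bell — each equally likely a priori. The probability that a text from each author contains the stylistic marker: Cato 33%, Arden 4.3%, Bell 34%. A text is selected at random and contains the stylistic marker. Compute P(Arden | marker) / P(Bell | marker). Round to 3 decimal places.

With a uniform prior (1/3 each), posterior ∝ likelihood:
  Cato: 0.33
  Arden: 0.043
  Bell: 0.34
Normalizing constant = 0.713.
The ratio is 0.043 / 0.34 (the normalizer cancels) = 0.126.

0.126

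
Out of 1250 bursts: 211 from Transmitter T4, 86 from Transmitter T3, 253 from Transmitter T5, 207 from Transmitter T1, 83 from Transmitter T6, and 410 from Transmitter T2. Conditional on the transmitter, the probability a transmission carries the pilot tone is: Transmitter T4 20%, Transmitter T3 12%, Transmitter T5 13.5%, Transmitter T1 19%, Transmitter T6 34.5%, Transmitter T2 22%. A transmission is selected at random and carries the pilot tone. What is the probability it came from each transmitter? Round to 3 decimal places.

Transmitter T4 0.172, Transmitter T3 0.042, Transmitter T5 0.139, Transmitter T1 0.161, Transmitter T6 0.117, Transmitter T2 0.368

Compute prior × likelihood for every hypothesis:
  Transmitter T4: 0.1688 × 0.2 = 0.03376
  Transmitter T3: 0.0688 × 0.12 = 0.008256
  Transmitter T5: 0.2024 × 0.135 = 0.027324
  Transmitter T1: 0.1656 × 0.19 = 0.031464
  Transmitter T6: 0.0664 × 0.345 = 0.022908
  Transmitter T2: 0.328 × 0.22 = 0.07216
Total = 0.195872.
P(Transmitter T4 | pilot) = 0.03376/0.195872 ≈ 0.172
P(Transmitter T3 | pilot) = 0.008256/0.195872 ≈ 0.042
P(Transmitter T5 | pilot) = 0.027324/0.195872 ≈ 0.139
P(Transmitter T1 | pilot) = 0.031464/0.195872 ≈ 0.161
P(Transmitter T6 | pilot) = 0.022908/0.195872 ≈ 0.117
P(Transmitter T2 | pilot) = 0.07216/0.195872 ≈ 0.368
(Check: 0.172+0.042+0.139+0.161+0.117+0.368 = 0.999.)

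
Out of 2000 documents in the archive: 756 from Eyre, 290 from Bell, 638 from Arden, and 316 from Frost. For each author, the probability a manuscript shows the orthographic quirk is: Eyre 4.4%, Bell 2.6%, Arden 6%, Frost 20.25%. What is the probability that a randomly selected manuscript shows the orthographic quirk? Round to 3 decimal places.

0.072

Compute prior × likelihood for every hypothesis:
  Eyre: 0.378 × 0.044 = 0.016632
  Bell: 0.145 × 0.026 = 0.00377
  Arden: 0.319 × 0.06 = 0.01914
  Frost: 0.158 × 0.2025 = 0.031995
P(quirk) = 0.016632 + 0.00377 + 0.01914 + 0.031995 = 0.071537 → 0.072.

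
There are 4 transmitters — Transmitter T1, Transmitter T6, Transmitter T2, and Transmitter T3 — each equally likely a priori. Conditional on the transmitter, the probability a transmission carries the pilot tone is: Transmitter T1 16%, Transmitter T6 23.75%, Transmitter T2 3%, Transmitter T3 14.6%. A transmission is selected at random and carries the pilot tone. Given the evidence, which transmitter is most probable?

Since the prior is uniform, the posterior is proportional to the likelihood:
  Transmitter T1: 0.16
  Transmitter T6: 0.2375
  Transmitter T2: 0.03
  Transmitter T3: 0.146
Total = 0.5735.
Largest term belongs to Transmitter T6, so Transmitter T6 is most probable.

Transmitter T6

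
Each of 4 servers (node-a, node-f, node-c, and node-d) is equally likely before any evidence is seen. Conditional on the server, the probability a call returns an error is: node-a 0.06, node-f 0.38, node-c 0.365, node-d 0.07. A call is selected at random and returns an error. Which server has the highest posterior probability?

node-f

With a uniform prior (1/4 each), posterior ∝ likelihood:
  node-a: 0.06
  node-f: 0.38
  node-c: 0.365
  node-d: 0.07
Normalizing constant = 0.875.
Largest term belongs to node-f, so node-f is most probable.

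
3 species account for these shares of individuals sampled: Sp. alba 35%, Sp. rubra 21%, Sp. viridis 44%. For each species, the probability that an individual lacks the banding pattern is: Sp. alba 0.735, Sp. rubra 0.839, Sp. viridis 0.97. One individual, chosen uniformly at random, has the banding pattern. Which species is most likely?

Taking complements, P(banded | each) = Sp. alba 0.265, Sp. rubra 0.161, Sp. viridis 0.03.
Prior × likelihood for each hypothesis:
  Sp. alba: 0.35 × 0.265 = 0.09275
  Sp. rubra: 0.21 × 0.161 = 0.03381
  Sp. viridis: 0.44 × 0.03 = 0.0132
Sum = 0.13976.
Largest term belongs to Sp. alba, so Sp. alba is most probable.

Sp. alba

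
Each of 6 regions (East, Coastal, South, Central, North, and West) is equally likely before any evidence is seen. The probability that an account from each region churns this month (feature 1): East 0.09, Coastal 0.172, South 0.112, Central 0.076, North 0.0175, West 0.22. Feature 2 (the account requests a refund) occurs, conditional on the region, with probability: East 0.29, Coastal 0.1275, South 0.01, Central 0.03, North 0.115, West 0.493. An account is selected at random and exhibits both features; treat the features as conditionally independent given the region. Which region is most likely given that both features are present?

With a uniform prior (1/6 each), posterior ∝ likelihood:
  East: 0.09 × 0.29 = 0.0261
  Coastal: 0.172 × 0.1275 = 0.02193
  South: 0.112 × 0.01 = 0.00112
  Central: 0.076 × 0.03 = 0.00228
  North: 0.0175 × 0.115 = 0.0020125
  West: 0.22 × 0.493 = 0.10846
Total = 0.1619025.
Largest term belongs to West, so West is most probable.

West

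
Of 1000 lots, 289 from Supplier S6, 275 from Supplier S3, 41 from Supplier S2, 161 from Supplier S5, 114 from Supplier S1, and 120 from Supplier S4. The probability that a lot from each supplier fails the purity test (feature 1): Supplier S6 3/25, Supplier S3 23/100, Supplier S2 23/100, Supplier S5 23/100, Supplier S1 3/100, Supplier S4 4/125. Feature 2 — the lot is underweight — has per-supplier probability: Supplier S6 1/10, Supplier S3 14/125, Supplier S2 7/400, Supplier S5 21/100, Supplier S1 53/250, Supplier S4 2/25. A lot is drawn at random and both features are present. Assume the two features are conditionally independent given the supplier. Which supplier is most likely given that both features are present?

Supplier S5

Compute prior × likelihood for every hypothesis:
  Supplier S6: 0.289 × 0.12 × 0.1 = 0.003468
  Supplier S3: 0.275 × 0.23 × 0.112 = 0.007084
  Supplier S2: 0.041 × 0.23 × 0.0175 = 0.000165025
  Supplier S5: 0.161 × 0.23 × 0.21 = 0.0077763
  Supplier S1: 0.114 × 0.03 × 0.212 = 0.00072504
  Supplier S4: 0.12 × 0.032 × 0.08 = 0.0003072
Total = 0.019525565.
Largest term belongs to Supplier S5, so Supplier S5 is most probable.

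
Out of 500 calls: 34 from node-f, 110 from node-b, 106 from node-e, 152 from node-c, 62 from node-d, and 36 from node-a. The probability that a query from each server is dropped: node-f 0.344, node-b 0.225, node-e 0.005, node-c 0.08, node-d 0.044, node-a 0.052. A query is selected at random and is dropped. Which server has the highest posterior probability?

By Bayes' rule, posterior ∝ prior × likelihood:
  node-f: 0.068 × 0.344 = 0.023392
  node-b: 0.22 × 0.225 = 0.0495
  node-e: 0.212 × 0.005 = 0.00106
  node-c: 0.304 × 0.08 = 0.02432
  node-d: 0.124 × 0.044 = 0.005456
  node-a: 0.072 × 0.052 = 0.003744
Total = 0.107472.
Largest term belongs to node-b, so node-b is most probable.

node-b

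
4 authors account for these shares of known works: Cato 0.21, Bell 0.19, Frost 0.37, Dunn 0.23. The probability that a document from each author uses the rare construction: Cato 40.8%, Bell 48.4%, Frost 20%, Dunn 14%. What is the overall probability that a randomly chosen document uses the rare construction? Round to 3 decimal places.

Unnormalized posteriors (prior × likelihood):
  Cato: 0.21 × 0.408 = 0.08568
  Bell: 0.19 × 0.484 = 0.09196
  Frost: 0.37 × 0.2 = 0.074
  Dunn: 0.23 × 0.14 = 0.0322
P(rare-form) = 0.08568 + 0.09196 + 0.074 + 0.0322 = 0.28384 → 0.284.

0.284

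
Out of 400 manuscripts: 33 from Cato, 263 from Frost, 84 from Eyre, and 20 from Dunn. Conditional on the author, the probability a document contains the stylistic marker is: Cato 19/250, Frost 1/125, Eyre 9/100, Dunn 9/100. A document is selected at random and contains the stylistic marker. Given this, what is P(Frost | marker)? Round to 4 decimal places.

0.1506

By Bayes' rule, posterior ∝ prior × likelihood:
  Cato: 0.0825 × 0.076 = 0.00627
  Frost: 0.6575 × 0.008 = 0.00526
  Eyre: 0.21 × 0.09 = 0.0189
  Dunn: 0.05 × 0.09 = 0.0045
Normalizing constant = 0.03493.
P(Frost | evidence) = 0.00526 / 0.03493 ≈ 0.1506.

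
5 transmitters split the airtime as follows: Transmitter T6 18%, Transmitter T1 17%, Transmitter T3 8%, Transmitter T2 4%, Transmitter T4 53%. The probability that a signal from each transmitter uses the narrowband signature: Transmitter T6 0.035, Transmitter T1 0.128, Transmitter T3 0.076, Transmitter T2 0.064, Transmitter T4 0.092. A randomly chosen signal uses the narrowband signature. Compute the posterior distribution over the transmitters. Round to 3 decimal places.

Transmitter T6 0.074, Transmitter T1 0.255, Transmitter T3 0.071, Transmitter T2 0.030, Transmitter T4 0.571

Unnormalized posteriors (prior × likelihood):
  Transmitter T6: 0.18 × 0.035 = 0.0063
  Transmitter T1: 0.17 × 0.128 = 0.02176
  Transmitter T3: 0.08 × 0.076 = 0.00608
  Transmitter T2: 0.04 × 0.064 = 0.00256
  Transmitter T4: 0.53 × 0.092 = 0.04876
Sum = 0.08546.
P(Transmitter T6 | narrowband) = 0.0063/0.08546 ≈ 0.074
P(Transmitter T1 | narrowband) = 0.02176/0.08546 ≈ 0.255
P(Transmitter T3 | narrowband) = 0.00608/0.08546 ≈ 0.071
P(Transmitter T2 | narrowband) = 0.00256/0.08546 ≈ 0.030
P(Transmitter T4 | narrowband) = 0.04876/0.08546 ≈ 0.571
(Check: 0.074+0.255+0.071+0.030+0.571 = 1.001.)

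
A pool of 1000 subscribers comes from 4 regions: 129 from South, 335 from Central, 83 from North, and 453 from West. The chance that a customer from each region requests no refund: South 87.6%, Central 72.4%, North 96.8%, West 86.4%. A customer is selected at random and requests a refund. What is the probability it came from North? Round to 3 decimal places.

0.015

Taking complements, P(refund | each) = South 0.124, Central 0.276, North 0.032, West 0.136.
By Bayes' rule, posterior ∝ prior × likelihood:
  South: 0.129 × 0.124 = 0.015996
  Central: 0.335 × 0.276 = 0.09246
  North: 0.083 × 0.032 = 0.002656
  West: 0.453 × 0.136 = 0.061608
Sum = 0.17272.
P(North | evidence) = 0.002656 / 0.17272 ≈ 0.015.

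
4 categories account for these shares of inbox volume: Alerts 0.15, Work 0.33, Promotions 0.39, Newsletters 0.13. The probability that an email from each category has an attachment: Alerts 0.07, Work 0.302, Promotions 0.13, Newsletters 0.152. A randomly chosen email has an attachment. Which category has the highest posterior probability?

Prior × likelihood for each hypothesis:
  Alerts: 0.15 × 0.07 = 0.0105
  Work: 0.33 × 0.302 = 0.09966
  Promotions: 0.39 × 0.13 = 0.0507
  Newsletters: 0.13 × 0.152 = 0.01976
Total = 0.18062.
Largest term belongs to Work, so Work is most probable.

Work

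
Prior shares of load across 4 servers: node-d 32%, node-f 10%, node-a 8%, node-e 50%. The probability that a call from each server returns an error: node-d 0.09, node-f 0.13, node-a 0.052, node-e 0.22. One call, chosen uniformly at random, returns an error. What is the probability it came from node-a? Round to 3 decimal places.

By Bayes' rule, posterior ∝ prior × likelihood:
  node-d: 0.32 × 0.09 = 0.0288
  node-f: 0.1 × 0.13 = 0.013
  node-a: 0.08 × 0.052 = 0.00416
  node-e: 0.5 × 0.22 = 0.11
Normalizing constant = 0.15596.
P(node-a | evidence) = 0.00416 / 0.15596 ≈ 0.027.

0.027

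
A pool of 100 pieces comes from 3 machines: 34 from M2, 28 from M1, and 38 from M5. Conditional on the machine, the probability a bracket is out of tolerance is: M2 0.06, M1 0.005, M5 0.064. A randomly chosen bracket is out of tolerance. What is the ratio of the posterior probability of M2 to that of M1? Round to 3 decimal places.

Prior × likelihood for each hypothesis:
  M2: 0.34 × 0.06 = 0.0204
  M1: 0.28 × 0.005 = 0.0014
  M5: 0.38 × 0.064 = 0.02432
Total = 0.04612.
The ratio is 0.0204 / 0.0014 (the normalizer cancels) = 14.571.

14.571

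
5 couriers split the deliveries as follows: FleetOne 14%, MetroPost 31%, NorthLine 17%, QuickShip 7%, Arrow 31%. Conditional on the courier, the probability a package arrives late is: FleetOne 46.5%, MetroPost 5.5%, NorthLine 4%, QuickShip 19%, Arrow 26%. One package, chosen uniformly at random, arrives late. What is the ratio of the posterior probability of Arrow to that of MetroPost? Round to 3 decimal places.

4.727

Prior × likelihood for each hypothesis:
  FleetOne: 0.14 × 0.465 = 0.0651
  MetroPost: 0.31 × 0.055 = 0.01705
  NorthLine: 0.17 × 0.04 = 0.0068
  QuickShip: 0.07 × 0.19 = 0.0133
  Arrow: 0.31 × 0.26 = 0.0806
Normalizing constant = 0.18285.
The ratio is 0.0806 / 0.01705 (the normalizer cancels) = 4.727.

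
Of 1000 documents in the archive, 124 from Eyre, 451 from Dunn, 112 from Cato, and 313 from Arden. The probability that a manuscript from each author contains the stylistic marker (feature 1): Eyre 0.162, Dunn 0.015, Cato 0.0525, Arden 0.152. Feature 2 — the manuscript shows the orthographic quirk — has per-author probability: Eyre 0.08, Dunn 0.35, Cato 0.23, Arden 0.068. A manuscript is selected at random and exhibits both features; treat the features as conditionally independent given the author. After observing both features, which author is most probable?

Prior × likelihood for each hypothesis:
  Eyre: 0.124 × 0.162 × 0.08 = 0.00160704
  Dunn: 0.451 × 0.015 × 0.35 = 0.00236775
  Cato: 0.112 × 0.0525 × 0.23 = 0.0013524
  Arden: 0.313 × 0.152 × 0.068 = 0.003235168
Total = 0.008562358.
Largest term belongs to Arden, so Arden is most probable.

Arden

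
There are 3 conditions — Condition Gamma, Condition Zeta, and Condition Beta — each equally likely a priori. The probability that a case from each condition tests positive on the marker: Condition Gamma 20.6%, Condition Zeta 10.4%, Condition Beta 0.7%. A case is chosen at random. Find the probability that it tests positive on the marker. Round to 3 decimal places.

0.106

Since the prior is uniform, the posterior is proportional to the likelihood:
  Condition Gamma: 0.206
  Condition Zeta: 0.104
  Condition Beta: 0.007
P(marker-positive) = (1/3) × (0.206 + 0.104 + 0.007) = 0.317/3 ≈ 0.106.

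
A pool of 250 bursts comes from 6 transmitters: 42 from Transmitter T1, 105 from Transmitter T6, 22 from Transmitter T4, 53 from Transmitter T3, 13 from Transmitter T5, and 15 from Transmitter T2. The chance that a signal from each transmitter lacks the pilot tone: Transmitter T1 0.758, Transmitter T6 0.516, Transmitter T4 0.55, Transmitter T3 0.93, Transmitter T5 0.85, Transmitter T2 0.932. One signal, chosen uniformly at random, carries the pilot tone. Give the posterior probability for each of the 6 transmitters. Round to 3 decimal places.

Taking complements, P(pilot | each) = Transmitter T1 0.242, Transmitter T6 0.484, Transmitter T4 0.45, Transmitter T3 0.07, Transmitter T5 0.15, Transmitter T2 0.068.
Unnormalized posteriors (prior × likelihood):
  Transmitter T1: 0.168 × 0.242 = 0.040656
  Transmitter T6: 0.42 × 0.484 = 0.20328
  Transmitter T4: 0.088 × 0.45 = 0.0396
  Transmitter T3: 0.212 × 0.07 = 0.01484
  Transmitter T5: 0.052 × 0.15 = 0.0078
  Transmitter T2: 0.06 × 0.068 = 0.00408
Total = 0.310256.
P(Transmitter T1 | pilot) = 0.040656/0.310256 ≈ 0.131
P(Transmitter T6 | pilot) = 0.20328/0.310256 ≈ 0.655
P(Transmitter T4 | pilot) = 0.0396/0.310256 ≈ 0.128
P(Transmitter T3 | pilot) = 0.01484/0.310256 ≈ 0.048
P(Transmitter T5 | pilot) = 0.0078/0.310256 ≈ 0.025
P(Transmitter T2 | pilot) = 0.00408/0.310256 ≈ 0.013
(Check: 0.131+0.655+0.128+0.048+0.025+0.013 = 1.000.)

Transmitter T1 0.131, Transmitter T6 0.655, Transmitter T4 0.128, Transmitter T3 0.048, Transmitter T5 0.025, Transmitter T2 0.013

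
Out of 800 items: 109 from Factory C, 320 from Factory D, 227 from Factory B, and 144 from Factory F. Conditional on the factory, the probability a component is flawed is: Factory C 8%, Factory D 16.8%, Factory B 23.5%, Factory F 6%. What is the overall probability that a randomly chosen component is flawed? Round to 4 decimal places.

Unnormalized posteriors (prior × likelihood):
  Factory C: 0.13625 × 0.08 = 0.0109
  Factory D: 0.4 × 0.168 = 0.0672
  Factory B: 0.28375 × 0.235 = 0.06668125
  Factory F: 0.18 × 0.06 = 0.0108
P(flawed) = 0.0109 + 0.0672 + 0.06668125 + 0.0108 = 0.15558125 → 0.1556.

0.1556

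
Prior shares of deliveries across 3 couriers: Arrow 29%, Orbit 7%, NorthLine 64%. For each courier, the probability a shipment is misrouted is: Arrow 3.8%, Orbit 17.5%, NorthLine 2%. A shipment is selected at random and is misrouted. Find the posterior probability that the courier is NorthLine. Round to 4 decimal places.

Compute prior × likelihood for every hypothesis:
  Arrow: 0.29 × 0.038 = 0.01102
  Orbit: 0.07 × 0.175 = 0.01225
  NorthLine: 0.64 × 0.02 = 0.0128
Sum = 0.03607.
P(NorthLine | evidence) = 0.0128 / 0.03607 ≈ 0.3549.

0.3549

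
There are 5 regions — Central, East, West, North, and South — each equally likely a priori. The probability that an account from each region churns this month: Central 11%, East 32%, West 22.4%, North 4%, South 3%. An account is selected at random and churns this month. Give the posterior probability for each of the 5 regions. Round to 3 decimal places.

Central 0.152, East 0.442, West 0.309, North 0.055, South 0.041

With a uniform prior (1/5 each), posterior ∝ likelihood:
  Central: 0.11
  East: 0.32
  West: 0.224
  North: 0.04
  South: 0.03
Normalizing constant = 0.724.
P(Central | churn) = 0.11/0.724 ≈ 0.152
P(East | churn) = 0.32/0.724 ≈ 0.442
P(West | churn) = 0.224/0.724 ≈ 0.309
P(North | churn) = 0.04/0.724 ≈ 0.055
P(South | churn) = 0.03/0.724 ≈ 0.041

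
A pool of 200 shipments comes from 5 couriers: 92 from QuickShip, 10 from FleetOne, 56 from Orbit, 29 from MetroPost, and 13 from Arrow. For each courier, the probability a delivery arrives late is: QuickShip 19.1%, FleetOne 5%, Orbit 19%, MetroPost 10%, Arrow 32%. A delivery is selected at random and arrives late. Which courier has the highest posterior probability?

QuickShip

By Bayes' rule, posterior ∝ prior × likelihood:
  QuickShip: 0.46 × 0.191 = 0.08786
  FleetOne: 0.05 × 0.05 = 0.0025
  Orbit: 0.28 × 0.19 = 0.0532
  MetroPost: 0.145 × 0.1 = 0.0145
  Arrow: 0.065 × 0.32 = 0.0208
Normalizing constant = 0.17886.
Largest term belongs to QuickShip, so QuickShip is most probable.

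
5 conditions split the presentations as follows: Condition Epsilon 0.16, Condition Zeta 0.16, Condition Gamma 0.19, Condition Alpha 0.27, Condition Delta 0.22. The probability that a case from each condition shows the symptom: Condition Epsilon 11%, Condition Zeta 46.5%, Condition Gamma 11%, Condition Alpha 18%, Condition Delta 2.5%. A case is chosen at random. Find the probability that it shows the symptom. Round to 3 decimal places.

Compute prior × likelihood for every hypothesis:
  Condition Epsilon: 0.16 × 0.11 = 0.0176
  Condition Zeta: 0.16 × 0.465 = 0.0744
  Condition Gamma: 0.19 × 0.11 = 0.0209
  Condition Alpha: 0.27 × 0.18 = 0.0486
  Condition Delta: 0.22 × 0.025 = 0.0055
P(symptomatic) = 0.0176 + 0.0744 + 0.0209 + 0.0486 + 0.0055 = 0.167 → 0.167.

0.167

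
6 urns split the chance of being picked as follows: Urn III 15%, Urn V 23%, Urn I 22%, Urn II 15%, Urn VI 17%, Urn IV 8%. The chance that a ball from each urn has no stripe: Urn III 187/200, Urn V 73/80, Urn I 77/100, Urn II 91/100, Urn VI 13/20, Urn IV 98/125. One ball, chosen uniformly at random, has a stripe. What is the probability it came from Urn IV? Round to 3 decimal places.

0.101

Taking complements, P(striped | each) = Urn III 0.065, Urn V 0.0875, Urn I 0.23, Urn II 0.09, Urn VI 0.35, Urn IV 0.216.
Prior × likelihood for each hypothesis:
  Urn III: 0.15 × 0.065 = 0.00975
  Urn V: 0.23 × 0.0875 = 0.020125
  Urn I: 0.22 × 0.23 = 0.0506
  Urn II: 0.15 × 0.09 = 0.0135
  Urn VI: 0.17 × 0.35 = 0.0595
  Urn IV: 0.08 × 0.216 = 0.01728
Normalizing constant = 0.170755.
P(Urn IV | evidence) = 0.01728 / 0.170755 ≈ 0.101.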